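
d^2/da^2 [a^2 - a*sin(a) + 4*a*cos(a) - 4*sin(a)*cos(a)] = a*sin(a) - 4*a*cos(a) - 8*sin(a) + 8*sin(2*a) - 2*cos(a) + 2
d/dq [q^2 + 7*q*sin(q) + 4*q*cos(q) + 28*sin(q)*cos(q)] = -4*q*sin(q) + 7*q*cos(q) + 2*q + 7*sin(q) + 4*cos(q) + 28*cos(2*q)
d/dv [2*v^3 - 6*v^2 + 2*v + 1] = 6*v^2 - 12*v + 2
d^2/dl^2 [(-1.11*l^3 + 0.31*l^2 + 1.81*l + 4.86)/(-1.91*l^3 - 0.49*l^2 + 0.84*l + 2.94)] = (-4.33952*l^6 - 28.933062*l^5 - 151.108122*l^4 - 99.314138*l^3 - 68.41548*l^2 - 109.821348*l - 17.280144)/(6.967871*l^9 + 5.362707*l^8 - 7.817439*l^7 - 36.775529*l^6 - 13.07124*l^5 + 27.221166*l^4 + 56.195748*l^3 + 6.4827*l^2 - 21.781872*l - 25.412184)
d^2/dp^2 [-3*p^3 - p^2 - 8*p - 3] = -18*p - 2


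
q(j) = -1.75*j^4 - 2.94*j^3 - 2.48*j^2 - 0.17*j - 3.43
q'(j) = -7.0*j^3 - 8.82*j^2 - 4.96*j - 0.17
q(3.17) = -299.26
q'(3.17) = -327.51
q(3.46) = -406.30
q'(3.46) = -412.87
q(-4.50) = -502.59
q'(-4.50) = 481.42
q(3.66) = -495.44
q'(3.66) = -479.67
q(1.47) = -26.55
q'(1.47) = -48.76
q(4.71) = -1227.67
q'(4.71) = -950.61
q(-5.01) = -797.64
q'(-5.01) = 683.56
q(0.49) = -4.56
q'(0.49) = -5.54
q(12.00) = -41730.91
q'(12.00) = -13425.77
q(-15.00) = -79230.13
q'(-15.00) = 21714.73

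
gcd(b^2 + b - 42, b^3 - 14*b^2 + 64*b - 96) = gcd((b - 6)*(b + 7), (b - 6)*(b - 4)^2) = b - 6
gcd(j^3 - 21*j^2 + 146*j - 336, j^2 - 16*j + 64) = j - 8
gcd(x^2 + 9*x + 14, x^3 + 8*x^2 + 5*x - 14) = x^2 + 9*x + 14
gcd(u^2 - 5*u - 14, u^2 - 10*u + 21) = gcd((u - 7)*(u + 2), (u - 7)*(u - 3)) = u - 7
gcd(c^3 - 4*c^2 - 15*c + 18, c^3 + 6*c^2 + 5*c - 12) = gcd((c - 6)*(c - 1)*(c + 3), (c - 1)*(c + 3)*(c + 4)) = c^2 + 2*c - 3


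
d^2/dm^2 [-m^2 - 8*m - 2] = -2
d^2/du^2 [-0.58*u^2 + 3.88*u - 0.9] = -1.16000000000000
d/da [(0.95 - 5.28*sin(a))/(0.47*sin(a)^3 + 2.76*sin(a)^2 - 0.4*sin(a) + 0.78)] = (4.9632*sin(a)^3 + 13.2333*sin(a)^2 - 5.244*sin(a) - 3.7384)*cos(a)/(0.2209*sin(a)^6 + 2.5944*sin(a)^5 + 7.2416*sin(a)^4 - 1.4748*sin(a)^3 + 4.4656*sin(a)^2 - 0.624*sin(a) + 0.6084)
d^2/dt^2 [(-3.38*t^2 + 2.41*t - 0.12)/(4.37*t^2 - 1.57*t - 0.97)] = (-1.13686837721616e-13*t^4 + 45.667374*t^3 - 99.71466*t^2 + 66.234342*t - 15.309774)/(83.453453*t^6 - 89.946399*t^5 - 23.25714*t^4 + 36.060545*t^3 + 5.16234*t^2 - 4.431639*t - 0.912673)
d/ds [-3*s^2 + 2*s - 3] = 2 - 6*s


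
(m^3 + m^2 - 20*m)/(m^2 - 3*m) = (m^2 + m - 20)/(m - 3)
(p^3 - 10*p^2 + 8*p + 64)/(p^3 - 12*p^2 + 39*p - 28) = (p^2 - 6*p - 16)/(p^2 - 8*p + 7)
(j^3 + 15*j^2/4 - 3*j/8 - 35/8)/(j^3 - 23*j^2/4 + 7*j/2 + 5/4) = (8*j^2 + 38*j + 35)/(2*(4*j^2 - 19*j - 5))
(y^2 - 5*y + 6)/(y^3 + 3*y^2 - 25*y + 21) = (y - 2)/(y^2 + 6*y - 7)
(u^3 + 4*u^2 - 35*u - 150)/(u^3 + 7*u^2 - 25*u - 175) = (u^2 - u - 30)/(u^2 + 2*u - 35)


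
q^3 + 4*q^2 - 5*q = q*(q - 1)*(q + 5)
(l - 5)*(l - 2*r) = l^2 - 2*l*r - 5*l + 10*r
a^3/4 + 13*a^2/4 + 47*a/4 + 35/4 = (a/4 + 1/4)*(a + 5)*(a + 7)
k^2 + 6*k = k*(k + 6)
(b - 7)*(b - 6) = b^2 - 13*b + 42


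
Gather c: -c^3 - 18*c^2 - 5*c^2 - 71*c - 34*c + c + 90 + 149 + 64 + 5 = -c^3 - 23*c^2 - 104*c + 308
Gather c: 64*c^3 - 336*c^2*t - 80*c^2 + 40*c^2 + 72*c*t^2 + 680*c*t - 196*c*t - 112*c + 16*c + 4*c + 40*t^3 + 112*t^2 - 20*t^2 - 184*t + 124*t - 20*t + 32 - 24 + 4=64*c^3 + c^2*(-336*t - 40) + c*(72*t^2 + 484*t - 92) + 40*t^3 + 92*t^2 - 80*t + 12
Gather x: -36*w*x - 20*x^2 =-36*w*x - 20*x^2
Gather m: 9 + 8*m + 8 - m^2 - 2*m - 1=-m^2 + 6*m + 16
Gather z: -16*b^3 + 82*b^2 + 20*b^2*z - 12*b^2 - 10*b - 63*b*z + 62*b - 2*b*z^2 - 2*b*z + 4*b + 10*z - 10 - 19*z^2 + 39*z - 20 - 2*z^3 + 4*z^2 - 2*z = -16*b^3 + 70*b^2 + 56*b - 2*z^3 + z^2*(-2*b - 15) + z*(20*b^2 - 65*b + 47) - 30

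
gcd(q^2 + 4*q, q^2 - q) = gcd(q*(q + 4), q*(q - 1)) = q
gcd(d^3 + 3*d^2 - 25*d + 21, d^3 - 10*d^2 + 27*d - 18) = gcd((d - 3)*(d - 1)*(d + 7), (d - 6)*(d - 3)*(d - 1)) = d^2 - 4*d + 3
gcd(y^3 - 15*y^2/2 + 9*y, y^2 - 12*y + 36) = y - 6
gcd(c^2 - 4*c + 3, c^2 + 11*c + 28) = 1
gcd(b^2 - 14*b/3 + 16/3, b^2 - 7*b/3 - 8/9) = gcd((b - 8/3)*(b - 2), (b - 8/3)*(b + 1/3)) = b - 8/3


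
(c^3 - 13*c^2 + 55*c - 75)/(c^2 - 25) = (c^2 - 8*c + 15)/(c + 5)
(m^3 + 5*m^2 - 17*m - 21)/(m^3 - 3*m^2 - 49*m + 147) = (m + 1)/(m - 7)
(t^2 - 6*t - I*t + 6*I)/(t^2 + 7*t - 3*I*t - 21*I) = (t^2 - t*(6 + I) + 6*I)/(t^2 + t*(7 - 3*I) - 21*I)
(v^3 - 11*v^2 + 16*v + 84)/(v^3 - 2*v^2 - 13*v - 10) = (v^2 - 13*v + 42)/(v^2 - 4*v - 5)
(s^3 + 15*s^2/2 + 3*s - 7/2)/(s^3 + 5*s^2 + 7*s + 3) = (2*s^2 + 13*s - 7)/(2*(s^2 + 4*s + 3))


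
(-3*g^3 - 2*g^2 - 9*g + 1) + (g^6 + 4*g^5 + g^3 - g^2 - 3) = g^6 + 4*g^5 - 2*g^3 - 3*g^2 - 9*g - 2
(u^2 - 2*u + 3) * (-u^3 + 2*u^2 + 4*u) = -u^5 + 4*u^4 - 3*u^3 - 2*u^2 + 12*u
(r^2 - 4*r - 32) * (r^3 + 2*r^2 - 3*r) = r^5 - 2*r^4 - 43*r^3 - 52*r^2 + 96*r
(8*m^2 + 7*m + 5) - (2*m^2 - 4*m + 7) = 6*m^2 + 11*m - 2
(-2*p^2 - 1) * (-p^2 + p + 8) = 2*p^4 - 2*p^3 - 15*p^2 - p - 8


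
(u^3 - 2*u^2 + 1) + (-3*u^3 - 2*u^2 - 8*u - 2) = -2*u^3 - 4*u^2 - 8*u - 1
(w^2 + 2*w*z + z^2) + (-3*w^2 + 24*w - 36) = -2*w^2 + 2*w*z + 24*w + z^2 - 36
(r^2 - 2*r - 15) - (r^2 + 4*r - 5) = -6*r - 10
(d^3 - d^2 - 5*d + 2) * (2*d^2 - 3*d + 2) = 2*d^5 - 5*d^4 - 5*d^3 + 17*d^2 - 16*d + 4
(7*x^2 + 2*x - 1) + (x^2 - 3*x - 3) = 8*x^2 - x - 4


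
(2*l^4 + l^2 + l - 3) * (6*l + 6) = 12*l^5 + 12*l^4 + 6*l^3 + 12*l^2 - 12*l - 18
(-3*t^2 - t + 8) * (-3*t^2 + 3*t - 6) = 9*t^4 - 6*t^3 - 9*t^2 + 30*t - 48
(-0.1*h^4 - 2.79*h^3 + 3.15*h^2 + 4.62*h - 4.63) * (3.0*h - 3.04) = -0.3*h^5 - 8.066*h^4 + 17.9316*h^3 + 4.284*h^2 - 27.9348*h + 14.0752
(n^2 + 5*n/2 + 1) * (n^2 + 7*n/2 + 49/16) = n^4 + 6*n^3 + 205*n^2/16 + 357*n/32 + 49/16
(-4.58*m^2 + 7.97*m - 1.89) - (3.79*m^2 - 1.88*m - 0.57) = -8.37*m^2 + 9.85*m - 1.32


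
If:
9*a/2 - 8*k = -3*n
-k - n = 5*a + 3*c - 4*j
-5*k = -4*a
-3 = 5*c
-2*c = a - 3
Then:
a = 21/5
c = -3/5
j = 1261/200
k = 84/25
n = 133/50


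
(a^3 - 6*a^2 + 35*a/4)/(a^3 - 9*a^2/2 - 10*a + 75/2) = a*(2*a - 7)/(2*(a^2 - 2*a - 15))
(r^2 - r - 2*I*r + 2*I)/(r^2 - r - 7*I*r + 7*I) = (r - 2*I)/(r - 7*I)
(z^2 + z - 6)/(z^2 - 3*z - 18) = (z - 2)/(z - 6)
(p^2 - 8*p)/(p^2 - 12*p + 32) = p/(p - 4)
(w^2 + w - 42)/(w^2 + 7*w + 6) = (w^2 + w - 42)/(w^2 + 7*w + 6)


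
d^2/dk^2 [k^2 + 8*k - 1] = 2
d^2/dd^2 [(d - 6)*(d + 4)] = 2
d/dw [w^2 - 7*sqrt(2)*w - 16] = 2*w - 7*sqrt(2)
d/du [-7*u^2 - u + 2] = -14*u - 1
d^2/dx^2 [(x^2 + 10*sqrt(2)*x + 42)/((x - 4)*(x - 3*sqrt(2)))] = 2*(4*x^3 + 13*sqrt(2)*x^3 - 36*sqrt(2)*x^2 + 126*x^2 - 1224*x - 378*sqrt(2)*x + 1224*sqrt(2) + 2676)/(x^6 - 9*sqrt(2)*x^5 - 12*x^5 + 102*x^4 + 108*sqrt(2)*x^4 - 712*x^3 - 486*sqrt(2)*x^3 + 1224*sqrt(2)*x^2 + 2592*x^2 - 2592*sqrt(2)*x - 3456*x + 3456*sqrt(2))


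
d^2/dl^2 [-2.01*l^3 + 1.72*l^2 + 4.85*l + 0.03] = 3.44 - 12.06*l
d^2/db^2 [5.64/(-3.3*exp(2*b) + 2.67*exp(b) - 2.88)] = (-5.64*(6.6*exp(b) - 2.67)*(13.2*exp(b) - 5.34)*exp(b) + (74.448*exp(b) - 15.0588)*(3.3*exp(2*b) - 2.67*exp(b) + 2.88))*exp(b)/(3.3*exp(2*b) - 2.67*exp(b) + 2.88)^3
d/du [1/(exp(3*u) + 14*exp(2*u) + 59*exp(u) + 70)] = (-3*exp(2*u) - 28*exp(u) - 59)*exp(u)/(exp(3*u) + 14*exp(2*u) + 59*exp(u) + 70)^2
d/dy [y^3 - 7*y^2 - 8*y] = 3*y^2 - 14*y - 8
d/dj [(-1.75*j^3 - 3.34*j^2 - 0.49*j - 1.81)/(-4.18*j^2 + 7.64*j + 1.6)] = (7.315*j^4 - 26.74*j^3 - 35.9658*j^2 - 25.8196*j + 13.0444)/(17.4724*j^4 - 63.8704*j^3 + 44.9936*j^2 + 24.448*j + 2.56)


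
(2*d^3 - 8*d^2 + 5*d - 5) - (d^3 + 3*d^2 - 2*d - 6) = d^3 - 11*d^2 + 7*d + 1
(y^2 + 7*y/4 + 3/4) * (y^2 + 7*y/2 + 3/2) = y^4 + 21*y^3/4 + 67*y^2/8 + 21*y/4 + 9/8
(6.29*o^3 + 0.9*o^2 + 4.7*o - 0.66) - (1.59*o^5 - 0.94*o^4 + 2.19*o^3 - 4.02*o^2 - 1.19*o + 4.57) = -1.59*o^5 + 0.94*o^4 + 4.1*o^3 + 4.92*o^2 + 5.89*o - 5.23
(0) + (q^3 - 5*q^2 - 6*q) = q^3 - 5*q^2 - 6*q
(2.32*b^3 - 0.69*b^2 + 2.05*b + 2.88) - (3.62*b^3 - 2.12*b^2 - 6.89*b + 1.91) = -1.3*b^3 + 1.43*b^2 + 8.94*b + 0.97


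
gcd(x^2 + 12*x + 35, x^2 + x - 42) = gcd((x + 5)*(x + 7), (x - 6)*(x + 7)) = x + 7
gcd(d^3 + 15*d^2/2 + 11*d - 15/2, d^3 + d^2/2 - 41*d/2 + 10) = d^2 + 9*d/2 - 5/2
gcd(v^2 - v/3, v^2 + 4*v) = v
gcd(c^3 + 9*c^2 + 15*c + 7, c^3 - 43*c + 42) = c + 7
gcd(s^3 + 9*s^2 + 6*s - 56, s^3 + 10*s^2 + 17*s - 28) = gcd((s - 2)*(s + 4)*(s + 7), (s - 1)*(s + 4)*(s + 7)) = s^2 + 11*s + 28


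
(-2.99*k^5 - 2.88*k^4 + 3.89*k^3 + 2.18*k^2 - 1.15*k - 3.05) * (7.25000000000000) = -21.6775*k^5 - 20.88*k^4 + 28.2025*k^3 + 15.805*k^2 - 8.3375*k - 22.1125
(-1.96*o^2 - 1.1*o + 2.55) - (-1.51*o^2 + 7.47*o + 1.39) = -0.45*o^2 - 8.57*o + 1.16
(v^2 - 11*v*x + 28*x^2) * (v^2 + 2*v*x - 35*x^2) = v^4 - 9*v^3*x - 29*v^2*x^2 + 441*v*x^3 - 980*x^4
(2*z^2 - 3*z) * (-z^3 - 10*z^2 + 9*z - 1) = -2*z^5 - 17*z^4 + 48*z^3 - 29*z^2 + 3*z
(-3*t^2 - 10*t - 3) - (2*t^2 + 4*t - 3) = -5*t^2 - 14*t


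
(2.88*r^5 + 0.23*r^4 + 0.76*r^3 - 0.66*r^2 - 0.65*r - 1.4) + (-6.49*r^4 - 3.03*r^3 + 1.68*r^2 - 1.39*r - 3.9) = 2.88*r^5 - 6.26*r^4 - 2.27*r^3 + 1.02*r^2 - 2.04*r - 5.3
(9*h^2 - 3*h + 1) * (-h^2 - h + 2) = -9*h^4 - 6*h^3 + 20*h^2 - 7*h + 2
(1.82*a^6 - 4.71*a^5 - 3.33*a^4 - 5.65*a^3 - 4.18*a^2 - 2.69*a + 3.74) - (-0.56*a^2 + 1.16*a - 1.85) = 1.82*a^6 - 4.71*a^5 - 3.33*a^4 - 5.65*a^3 - 3.62*a^2 - 3.85*a + 5.59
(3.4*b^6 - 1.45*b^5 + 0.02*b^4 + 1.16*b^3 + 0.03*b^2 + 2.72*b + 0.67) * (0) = 0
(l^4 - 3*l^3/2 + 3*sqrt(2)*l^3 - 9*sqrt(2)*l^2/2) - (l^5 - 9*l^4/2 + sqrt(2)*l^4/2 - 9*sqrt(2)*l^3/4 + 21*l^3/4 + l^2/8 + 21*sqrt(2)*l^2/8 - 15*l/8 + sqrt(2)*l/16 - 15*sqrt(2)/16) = -l^5 - sqrt(2)*l^4/2 + 11*l^4/2 - 27*l^3/4 + 21*sqrt(2)*l^3/4 - 57*sqrt(2)*l^2/8 - l^2/8 - sqrt(2)*l/16 + 15*l/8 + 15*sqrt(2)/16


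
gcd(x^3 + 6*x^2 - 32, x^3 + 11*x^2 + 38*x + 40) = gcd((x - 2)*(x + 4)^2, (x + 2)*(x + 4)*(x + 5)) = x + 4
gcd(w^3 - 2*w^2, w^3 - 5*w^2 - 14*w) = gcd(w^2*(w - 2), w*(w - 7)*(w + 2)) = w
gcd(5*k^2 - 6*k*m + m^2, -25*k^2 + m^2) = 5*k - m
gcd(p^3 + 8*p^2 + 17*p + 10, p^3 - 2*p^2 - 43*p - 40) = p^2 + 6*p + 5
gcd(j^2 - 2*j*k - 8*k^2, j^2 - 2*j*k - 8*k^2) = j^2 - 2*j*k - 8*k^2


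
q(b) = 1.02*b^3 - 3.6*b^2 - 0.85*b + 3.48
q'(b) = 3.06*b^2 - 7.2*b - 0.85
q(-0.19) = 3.50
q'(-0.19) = 0.63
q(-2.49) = -32.47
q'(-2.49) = 36.05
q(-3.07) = -57.35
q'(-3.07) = 50.09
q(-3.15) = -61.44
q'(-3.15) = 52.19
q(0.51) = 2.25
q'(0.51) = -3.73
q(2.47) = -5.21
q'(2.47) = 0.03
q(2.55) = -5.18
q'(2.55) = 0.69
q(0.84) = 0.83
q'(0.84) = -4.74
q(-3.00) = -53.91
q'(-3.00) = 48.29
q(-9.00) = -1024.05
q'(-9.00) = 311.81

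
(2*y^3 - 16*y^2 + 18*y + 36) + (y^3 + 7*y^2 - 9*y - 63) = 3*y^3 - 9*y^2 + 9*y - 27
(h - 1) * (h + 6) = h^2 + 5*h - 6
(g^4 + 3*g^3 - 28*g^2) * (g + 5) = g^5 + 8*g^4 - 13*g^3 - 140*g^2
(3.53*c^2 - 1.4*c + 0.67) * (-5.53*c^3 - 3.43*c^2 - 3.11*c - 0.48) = -19.5209*c^5 - 4.3659*c^4 - 9.8814*c^3 + 0.361499999999999*c^2 - 1.4117*c - 0.3216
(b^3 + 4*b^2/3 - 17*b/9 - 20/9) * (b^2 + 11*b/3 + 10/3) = b^5 + 5*b^4 + 19*b^3/3 - 127*b^2/27 - 130*b/9 - 200/27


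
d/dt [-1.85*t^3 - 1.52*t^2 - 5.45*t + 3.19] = -5.55*t^2 - 3.04*t - 5.45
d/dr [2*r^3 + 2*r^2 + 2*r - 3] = 6*r^2 + 4*r + 2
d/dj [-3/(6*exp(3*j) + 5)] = 54*exp(3*j)/(6*exp(3*j) + 5)^2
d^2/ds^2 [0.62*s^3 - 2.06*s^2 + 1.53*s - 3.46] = 3.72*s - 4.12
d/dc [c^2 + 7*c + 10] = 2*c + 7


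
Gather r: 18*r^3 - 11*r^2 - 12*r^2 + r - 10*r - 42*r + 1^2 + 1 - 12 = 18*r^3 - 23*r^2 - 51*r - 10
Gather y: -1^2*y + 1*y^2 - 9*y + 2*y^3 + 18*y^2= 2*y^3 + 19*y^2 - 10*y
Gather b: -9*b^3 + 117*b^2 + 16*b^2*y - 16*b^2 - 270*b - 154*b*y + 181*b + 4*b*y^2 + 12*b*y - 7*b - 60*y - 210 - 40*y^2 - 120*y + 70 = -9*b^3 + b^2*(16*y + 101) + b*(4*y^2 - 142*y - 96) - 40*y^2 - 180*y - 140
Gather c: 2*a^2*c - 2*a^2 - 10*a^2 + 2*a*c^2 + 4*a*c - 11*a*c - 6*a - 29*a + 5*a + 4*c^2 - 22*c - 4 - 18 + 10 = -12*a^2 - 30*a + c^2*(2*a + 4) + c*(2*a^2 - 7*a - 22) - 12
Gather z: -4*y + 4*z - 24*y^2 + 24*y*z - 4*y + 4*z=-24*y^2 - 8*y + z*(24*y + 8)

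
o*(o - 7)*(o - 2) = o^3 - 9*o^2 + 14*o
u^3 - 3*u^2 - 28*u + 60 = (u - 6)*(u - 2)*(u + 5)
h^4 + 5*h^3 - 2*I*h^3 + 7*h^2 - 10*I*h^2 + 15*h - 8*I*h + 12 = (h + 1)*(h + 4)*(h - 3*I)*(h + I)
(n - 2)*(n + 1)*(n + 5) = n^3 + 4*n^2 - 7*n - 10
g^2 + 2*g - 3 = (g - 1)*(g + 3)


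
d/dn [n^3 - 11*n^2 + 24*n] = 3*n^2 - 22*n + 24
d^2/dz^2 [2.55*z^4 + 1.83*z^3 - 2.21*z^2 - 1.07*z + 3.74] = 30.6*z^2 + 10.98*z - 4.42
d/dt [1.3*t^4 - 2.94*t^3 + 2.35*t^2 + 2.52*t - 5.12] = 5.2*t^3 - 8.82*t^2 + 4.7*t + 2.52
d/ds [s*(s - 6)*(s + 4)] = 3*s^2 - 4*s - 24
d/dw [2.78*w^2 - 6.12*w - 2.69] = 5.56*w - 6.12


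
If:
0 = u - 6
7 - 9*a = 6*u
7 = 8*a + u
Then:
No Solution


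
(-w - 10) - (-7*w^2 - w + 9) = 7*w^2 - 19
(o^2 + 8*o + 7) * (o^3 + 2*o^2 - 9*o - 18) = o^5 + 10*o^4 + 14*o^3 - 76*o^2 - 207*o - 126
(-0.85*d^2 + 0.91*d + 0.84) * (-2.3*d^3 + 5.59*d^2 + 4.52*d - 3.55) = 1.955*d^5 - 6.8445*d^4 - 0.687099999999999*d^3 + 11.8263*d^2 + 0.566299999999999*d - 2.982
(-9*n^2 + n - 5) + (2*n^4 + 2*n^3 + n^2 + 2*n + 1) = 2*n^4 + 2*n^3 - 8*n^2 + 3*n - 4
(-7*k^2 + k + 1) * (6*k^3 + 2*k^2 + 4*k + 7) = -42*k^5 - 8*k^4 - 20*k^3 - 43*k^2 + 11*k + 7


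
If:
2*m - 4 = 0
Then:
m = 2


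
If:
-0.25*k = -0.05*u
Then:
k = 0.2*u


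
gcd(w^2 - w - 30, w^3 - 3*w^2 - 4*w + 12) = 1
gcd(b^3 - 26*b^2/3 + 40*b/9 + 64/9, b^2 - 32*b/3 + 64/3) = b - 8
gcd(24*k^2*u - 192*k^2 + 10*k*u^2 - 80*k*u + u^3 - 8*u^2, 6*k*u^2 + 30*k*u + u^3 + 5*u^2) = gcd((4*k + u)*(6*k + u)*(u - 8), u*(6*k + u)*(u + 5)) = 6*k + u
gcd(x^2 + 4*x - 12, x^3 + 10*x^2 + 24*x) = x + 6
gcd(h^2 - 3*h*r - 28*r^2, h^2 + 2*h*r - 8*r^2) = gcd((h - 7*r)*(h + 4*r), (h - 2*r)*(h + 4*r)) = h + 4*r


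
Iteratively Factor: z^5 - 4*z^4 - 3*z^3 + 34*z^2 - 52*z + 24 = (z - 2)*(z^4 - 2*z^3 - 7*z^2 + 20*z - 12) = (z - 2)^2*(z^3 - 7*z + 6) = (z - 2)^2*(z - 1)*(z^2 + z - 6) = (z - 2)^3*(z - 1)*(z + 3)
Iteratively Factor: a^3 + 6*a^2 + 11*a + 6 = (a + 3)*(a^2 + 3*a + 2) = (a + 1)*(a + 3)*(a + 2)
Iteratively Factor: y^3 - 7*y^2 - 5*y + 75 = (y + 3)*(y^2 - 10*y + 25) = (y - 5)*(y + 3)*(y - 5)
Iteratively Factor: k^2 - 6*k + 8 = (k - 4)*(k - 2)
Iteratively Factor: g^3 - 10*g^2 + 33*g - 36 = (g - 3)*(g^2 - 7*g + 12) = (g - 4)*(g - 3)*(g - 3)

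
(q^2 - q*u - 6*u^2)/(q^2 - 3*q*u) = (q + 2*u)/q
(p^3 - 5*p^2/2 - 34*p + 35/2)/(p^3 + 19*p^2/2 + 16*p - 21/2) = (p^2 - 2*p - 35)/(p^2 + 10*p + 21)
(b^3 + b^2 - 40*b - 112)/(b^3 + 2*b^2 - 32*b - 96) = (b - 7)/(b - 6)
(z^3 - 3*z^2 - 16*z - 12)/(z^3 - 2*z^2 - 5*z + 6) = (z^2 - 5*z - 6)/(z^2 - 4*z + 3)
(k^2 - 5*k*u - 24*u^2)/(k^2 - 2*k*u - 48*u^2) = (k + 3*u)/(k + 6*u)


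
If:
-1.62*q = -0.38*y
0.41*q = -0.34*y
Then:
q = 0.00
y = 0.00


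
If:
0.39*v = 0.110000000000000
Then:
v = 0.28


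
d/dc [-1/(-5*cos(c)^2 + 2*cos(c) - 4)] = 2*(5*cos(c) - 1)*sin(c)/(5*cos(c)^2 - 2*cos(c) + 4)^2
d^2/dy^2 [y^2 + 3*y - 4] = 2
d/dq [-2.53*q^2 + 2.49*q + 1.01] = 2.49 - 5.06*q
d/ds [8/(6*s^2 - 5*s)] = 8*(5 - 12*s)/(s^2*(6*s - 5)^2)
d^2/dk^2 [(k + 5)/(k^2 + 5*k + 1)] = 2*((k + 5)*(2*k + 5)^2 - (3*k + 10)*(k^2 + 5*k + 1))/(k^2 + 5*k + 1)^3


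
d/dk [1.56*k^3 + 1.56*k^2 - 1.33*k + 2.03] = 4.68*k^2 + 3.12*k - 1.33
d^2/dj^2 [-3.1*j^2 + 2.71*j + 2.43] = -6.20000000000000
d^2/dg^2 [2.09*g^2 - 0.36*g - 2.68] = 4.18000000000000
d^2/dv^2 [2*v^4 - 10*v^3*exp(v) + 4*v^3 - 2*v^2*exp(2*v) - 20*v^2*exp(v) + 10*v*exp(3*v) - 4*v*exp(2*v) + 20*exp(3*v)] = -10*v^3*exp(v) - 8*v^2*exp(2*v) - 80*v^2*exp(v) + 24*v^2 + 90*v*exp(3*v) - 32*v*exp(2*v) - 140*v*exp(v) + 24*v + 240*exp(3*v) - 20*exp(2*v) - 40*exp(v)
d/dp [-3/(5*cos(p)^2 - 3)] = -60*sin(2*p)/(5*cos(2*p) - 1)^2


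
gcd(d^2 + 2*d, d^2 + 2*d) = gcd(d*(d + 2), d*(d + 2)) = d^2 + 2*d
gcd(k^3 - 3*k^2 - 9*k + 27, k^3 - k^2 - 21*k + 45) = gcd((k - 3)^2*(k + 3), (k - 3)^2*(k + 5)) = k^2 - 6*k + 9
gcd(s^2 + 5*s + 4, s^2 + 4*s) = s + 4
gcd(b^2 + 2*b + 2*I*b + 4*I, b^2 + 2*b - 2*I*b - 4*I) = b + 2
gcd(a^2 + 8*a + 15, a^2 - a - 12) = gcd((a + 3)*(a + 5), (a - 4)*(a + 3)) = a + 3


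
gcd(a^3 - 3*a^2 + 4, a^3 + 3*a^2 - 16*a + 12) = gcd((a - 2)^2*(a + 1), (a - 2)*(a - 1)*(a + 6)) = a - 2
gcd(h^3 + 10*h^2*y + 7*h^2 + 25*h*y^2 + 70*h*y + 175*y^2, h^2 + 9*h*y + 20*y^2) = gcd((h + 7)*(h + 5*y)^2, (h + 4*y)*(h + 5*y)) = h + 5*y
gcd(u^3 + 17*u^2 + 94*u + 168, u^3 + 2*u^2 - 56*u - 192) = u^2 + 10*u + 24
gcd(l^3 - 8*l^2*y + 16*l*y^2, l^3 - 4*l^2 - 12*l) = l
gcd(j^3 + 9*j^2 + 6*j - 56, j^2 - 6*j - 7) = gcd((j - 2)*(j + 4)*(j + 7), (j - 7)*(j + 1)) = 1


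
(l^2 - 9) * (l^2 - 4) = l^4 - 13*l^2 + 36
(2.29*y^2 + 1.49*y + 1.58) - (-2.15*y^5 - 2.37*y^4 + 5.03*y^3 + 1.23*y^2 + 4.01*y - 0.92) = 2.15*y^5 + 2.37*y^4 - 5.03*y^3 + 1.06*y^2 - 2.52*y + 2.5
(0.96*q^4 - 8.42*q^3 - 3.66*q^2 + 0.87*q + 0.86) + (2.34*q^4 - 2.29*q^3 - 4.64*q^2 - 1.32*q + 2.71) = 3.3*q^4 - 10.71*q^3 - 8.3*q^2 - 0.45*q + 3.57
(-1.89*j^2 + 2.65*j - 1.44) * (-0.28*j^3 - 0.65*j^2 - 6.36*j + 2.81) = 0.5292*j^5 + 0.4865*j^4 + 10.7011*j^3 - 21.2289*j^2 + 16.6049*j - 4.0464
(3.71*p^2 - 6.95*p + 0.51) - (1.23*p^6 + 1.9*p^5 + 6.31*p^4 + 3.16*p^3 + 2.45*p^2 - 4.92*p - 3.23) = -1.23*p^6 - 1.9*p^5 - 6.31*p^4 - 3.16*p^3 + 1.26*p^2 - 2.03*p + 3.74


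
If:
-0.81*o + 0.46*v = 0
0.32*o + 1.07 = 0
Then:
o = -3.34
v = -5.89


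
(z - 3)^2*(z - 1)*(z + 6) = z^4 - z^3 - 27*z^2 + 81*z - 54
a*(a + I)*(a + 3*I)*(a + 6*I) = a^4 + 10*I*a^3 - 27*a^2 - 18*I*a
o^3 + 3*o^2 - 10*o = o*(o - 2)*(o + 5)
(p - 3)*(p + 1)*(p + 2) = p^3 - 7*p - 6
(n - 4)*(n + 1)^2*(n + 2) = n^4 - 11*n^2 - 18*n - 8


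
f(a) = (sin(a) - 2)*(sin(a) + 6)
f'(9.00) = -4.40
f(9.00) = -10.18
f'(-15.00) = -2.05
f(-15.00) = -14.18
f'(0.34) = 4.40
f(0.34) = -10.55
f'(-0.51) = 2.64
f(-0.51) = -13.71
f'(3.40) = -3.37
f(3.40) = -12.96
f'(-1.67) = -0.20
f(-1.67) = -14.99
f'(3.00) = -4.24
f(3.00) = -11.42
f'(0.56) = 4.29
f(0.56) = -9.59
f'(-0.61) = 2.34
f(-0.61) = -13.96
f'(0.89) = 3.50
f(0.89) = -8.29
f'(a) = (sin(a) - 2)*cos(a) + (sin(a) + 6)*cos(a) = 2*(sin(a) + 2)*cos(a)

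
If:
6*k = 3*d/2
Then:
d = 4*k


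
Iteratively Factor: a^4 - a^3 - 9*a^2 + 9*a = (a - 1)*(a^3 - 9*a) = (a - 1)*(a + 3)*(a^2 - 3*a) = a*(a - 1)*(a + 3)*(a - 3)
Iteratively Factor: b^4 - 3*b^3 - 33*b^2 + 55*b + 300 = (b + 3)*(b^3 - 6*b^2 - 15*b + 100) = (b - 5)*(b + 3)*(b^2 - b - 20) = (b - 5)^2*(b + 3)*(b + 4)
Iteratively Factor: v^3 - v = (v + 1)*(v^2 - v) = (v - 1)*(v + 1)*(v)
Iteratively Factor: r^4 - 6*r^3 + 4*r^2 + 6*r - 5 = (r - 1)*(r^3 - 5*r^2 - r + 5) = (r - 1)^2*(r^2 - 4*r - 5) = (r - 5)*(r - 1)^2*(r + 1)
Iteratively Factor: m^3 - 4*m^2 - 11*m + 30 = (m - 2)*(m^2 - 2*m - 15) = (m - 5)*(m - 2)*(m + 3)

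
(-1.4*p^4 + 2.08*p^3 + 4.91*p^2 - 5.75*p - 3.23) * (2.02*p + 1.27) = -2.828*p^5 + 2.4236*p^4 + 12.5598*p^3 - 5.3793*p^2 - 13.8271*p - 4.1021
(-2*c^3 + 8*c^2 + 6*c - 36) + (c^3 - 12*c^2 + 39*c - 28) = -c^3 - 4*c^2 + 45*c - 64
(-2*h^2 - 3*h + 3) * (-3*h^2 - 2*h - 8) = 6*h^4 + 13*h^3 + 13*h^2 + 18*h - 24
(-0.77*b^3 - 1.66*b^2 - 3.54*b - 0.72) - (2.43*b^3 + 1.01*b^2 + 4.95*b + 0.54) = -3.2*b^3 - 2.67*b^2 - 8.49*b - 1.26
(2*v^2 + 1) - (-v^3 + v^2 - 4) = v^3 + v^2 + 5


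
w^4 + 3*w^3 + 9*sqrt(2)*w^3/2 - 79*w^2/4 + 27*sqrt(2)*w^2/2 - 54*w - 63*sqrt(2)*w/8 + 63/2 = (w - 1/2)*(w + 7/2)*(w - 3*sqrt(2)/2)*(w + 6*sqrt(2))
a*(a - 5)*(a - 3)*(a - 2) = a^4 - 10*a^3 + 31*a^2 - 30*a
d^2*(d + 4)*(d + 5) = d^4 + 9*d^3 + 20*d^2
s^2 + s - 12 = (s - 3)*(s + 4)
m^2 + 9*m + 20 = (m + 4)*(m + 5)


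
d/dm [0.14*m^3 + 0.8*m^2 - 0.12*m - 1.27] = 0.42*m^2 + 1.6*m - 0.12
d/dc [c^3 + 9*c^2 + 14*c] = 3*c^2 + 18*c + 14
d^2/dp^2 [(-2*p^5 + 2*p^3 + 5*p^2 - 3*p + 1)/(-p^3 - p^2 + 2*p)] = 2*(2*p^9 + 6*p^8 - 6*p^7 - 35*p^6 + 45*p^5 - 27*p^4 - 17*p^3 + 3*p^2 + 6*p - 4)/(p^3*(p^6 + 3*p^5 - 3*p^4 - 11*p^3 + 6*p^2 + 12*p - 8))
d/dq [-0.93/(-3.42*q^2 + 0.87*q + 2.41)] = (0.8091 - 6.3612*q)/(-3.42*q^2 + 0.87*q + 2.41)^2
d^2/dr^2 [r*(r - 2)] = 2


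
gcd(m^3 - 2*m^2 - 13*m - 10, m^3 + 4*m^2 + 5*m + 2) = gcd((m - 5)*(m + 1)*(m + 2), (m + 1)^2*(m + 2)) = m^2 + 3*m + 2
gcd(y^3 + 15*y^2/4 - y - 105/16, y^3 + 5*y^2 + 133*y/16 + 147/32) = y + 3/2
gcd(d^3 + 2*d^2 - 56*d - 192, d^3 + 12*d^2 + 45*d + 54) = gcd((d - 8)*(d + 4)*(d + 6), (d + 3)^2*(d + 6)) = d + 6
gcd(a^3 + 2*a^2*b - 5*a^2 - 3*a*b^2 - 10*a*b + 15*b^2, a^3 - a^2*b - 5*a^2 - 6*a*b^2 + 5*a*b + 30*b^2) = a - 5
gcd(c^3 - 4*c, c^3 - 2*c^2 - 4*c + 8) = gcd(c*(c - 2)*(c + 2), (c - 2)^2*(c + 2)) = c^2 - 4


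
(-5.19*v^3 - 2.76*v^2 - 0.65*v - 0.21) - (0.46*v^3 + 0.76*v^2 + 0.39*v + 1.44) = -5.65*v^3 - 3.52*v^2 - 1.04*v - 1.65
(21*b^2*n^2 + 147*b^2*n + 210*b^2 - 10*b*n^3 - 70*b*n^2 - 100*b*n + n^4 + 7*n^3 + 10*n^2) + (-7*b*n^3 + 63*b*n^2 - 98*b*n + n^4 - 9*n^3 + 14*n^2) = 21*b^2*n^2 + 147*b^2*n + 210*b^2 - 17*b*n^3 - 7*b*n^2 - 198*b*n + 2*n^4 - 2*n^3 + 24*n^2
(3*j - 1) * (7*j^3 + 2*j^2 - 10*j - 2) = 21*j^4 - j^3 - 32*j^2 + 4*j + 2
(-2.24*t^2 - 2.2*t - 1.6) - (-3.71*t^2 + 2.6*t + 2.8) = 1.47*t^2 - 4.8*t - 4.4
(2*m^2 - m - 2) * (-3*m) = -6*m^3 + 3*m^2 + 6*m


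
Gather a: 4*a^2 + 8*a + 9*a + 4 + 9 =4*a^2 + 17*a + 13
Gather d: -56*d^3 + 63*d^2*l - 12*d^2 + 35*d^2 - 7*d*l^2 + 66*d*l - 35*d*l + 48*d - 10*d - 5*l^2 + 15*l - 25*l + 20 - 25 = -56*d^3 + d^2*(63*l + 23) + d*(-7*l^2 + 31*l + 38) - 5*l^2 - 10*l - 5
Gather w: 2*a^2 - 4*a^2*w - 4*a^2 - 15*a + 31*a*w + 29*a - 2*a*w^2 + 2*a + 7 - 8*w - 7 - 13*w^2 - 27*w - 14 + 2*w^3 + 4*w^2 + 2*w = -2*a^2 + 16*a + 2*w^3 + w^2*(-2*a - 9) + w*(-4*a^2 + 31*a - 33) - 14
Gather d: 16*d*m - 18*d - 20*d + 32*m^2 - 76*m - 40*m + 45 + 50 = d*(16*m - 38) + 32*m^2 - 116*m + 95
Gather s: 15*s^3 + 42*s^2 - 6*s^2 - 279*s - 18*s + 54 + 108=15*s^3 + 36*s^2 - 297*s + 162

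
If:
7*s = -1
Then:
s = -1/7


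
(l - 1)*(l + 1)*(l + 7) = l^3 + 7*l^2 - l - 7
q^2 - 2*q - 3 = (q - 3)*(q + 1)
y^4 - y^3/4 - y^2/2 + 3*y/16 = y*(y - 1/2)^2*(y + 3/4)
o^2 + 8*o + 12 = (o + 2)*(o + 6)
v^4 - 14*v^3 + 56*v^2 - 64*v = v*(v - 8)*(v - 4)*(v - 2)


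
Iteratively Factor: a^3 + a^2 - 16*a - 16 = (a + 4)*(a^2 - 3*a - 4) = (a + 1)*(a + 4)*(a - 4)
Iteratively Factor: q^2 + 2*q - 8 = (q + 4)*(q - 2)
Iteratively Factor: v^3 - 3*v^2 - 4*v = (v + 1)*(v^2 - 4*v) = v*(v + 1)*(v - 4)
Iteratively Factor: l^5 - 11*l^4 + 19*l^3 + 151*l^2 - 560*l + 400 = (l + 4)*(l^4 - 15*l^3 + 79*l^2 - 165*l + 100) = (l - 5)*(l + 4)*(l^3 - 10*l^2 + 29*l - 20) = (l - 5)^2*(l + 4)*(l^2 - 5*l + 4) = (l - 5)^2*(l - 4)*(l + 4)*(l - 1)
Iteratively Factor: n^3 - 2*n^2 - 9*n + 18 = (n - 3)*(n^2 + n - 6) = (n - 3)*(n - 2)*(n + 3)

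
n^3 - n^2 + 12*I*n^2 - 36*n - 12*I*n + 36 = (n - 1)*(n + 6*I)^2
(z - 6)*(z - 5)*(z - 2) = z^3 - 13*z^2 + 52*z - 60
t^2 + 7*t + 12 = (t + 3)*(t + 4)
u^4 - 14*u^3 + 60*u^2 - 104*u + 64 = (u - 8)*(u - 2)^3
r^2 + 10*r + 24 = (r + 4)*(r + 6)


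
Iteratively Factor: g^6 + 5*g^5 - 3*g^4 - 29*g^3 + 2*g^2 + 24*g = (g + 1)*(g^5 + 4*g^4 - 7*g^3 - 22*g^2 + 24*g) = g*(g + 1)*(g^4 + 4*g^3 - 7*g^2 - 22*g + 24) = g*(g - 1)*(g + 1)*(g^3 + 5*g^2 - 2*g - 24) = g*(g - 2)*(g - 1)*(g + 1)*(g^2 + 7*g + 12) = g*(g - 2)*(g - 1)*(g + 1)*(g + 3)*(g + 4)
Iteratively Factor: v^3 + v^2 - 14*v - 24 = (v + 2)*(v^2 - v - 12) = (v - 4)*(v + 2)*(v + 3)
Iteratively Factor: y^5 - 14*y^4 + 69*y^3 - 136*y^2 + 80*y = (y - 4)*(y^4 - 10*y^3 + 29*y^2 - 20*y) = (y - 4)^2*(y^3 - 6*y^2 + 5*y) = y*(y - 4)^2*(y^2 - 6*y + 5) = y*(y - 5)*(y - 4)^2*(y - 1)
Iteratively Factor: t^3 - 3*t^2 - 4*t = (t - 4)*(t^2 + t) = t*(t - 4)*(t + 1)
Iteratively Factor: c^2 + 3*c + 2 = (c + 1)*(c + 2)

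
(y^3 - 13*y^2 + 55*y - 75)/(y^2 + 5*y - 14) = (y^3 - 13*y^2 + 55*y - 75)/(y^2 + 5*y - 14)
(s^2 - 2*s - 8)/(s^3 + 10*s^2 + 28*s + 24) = (s - 4)/(s^2 + 8*s + 12)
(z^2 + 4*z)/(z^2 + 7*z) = (z + 4)/(z + 7)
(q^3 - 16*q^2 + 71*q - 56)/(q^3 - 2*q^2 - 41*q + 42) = (q - 8)/(q + 6)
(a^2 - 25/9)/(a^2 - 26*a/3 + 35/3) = (a + 5/3)/(a - 7)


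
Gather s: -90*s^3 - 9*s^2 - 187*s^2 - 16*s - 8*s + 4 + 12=-90*s^3 - 196*s^2 - 24*s + 16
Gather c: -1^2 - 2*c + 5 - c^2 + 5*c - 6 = -c^2 + 3*c - 2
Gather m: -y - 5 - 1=-y - 6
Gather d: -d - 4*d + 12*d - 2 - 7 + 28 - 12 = 7*d + 7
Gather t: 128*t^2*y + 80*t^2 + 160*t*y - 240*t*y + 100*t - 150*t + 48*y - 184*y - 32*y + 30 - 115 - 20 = t^2*(128*y + 80) + t*(-80*y - 50) - 168*y - 105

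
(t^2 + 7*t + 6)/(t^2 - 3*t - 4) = (t + 6)/(t - 4)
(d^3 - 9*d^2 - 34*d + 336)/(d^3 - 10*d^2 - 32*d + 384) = (d - 7)/(d - 8)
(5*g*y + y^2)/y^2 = (5*g + y)/y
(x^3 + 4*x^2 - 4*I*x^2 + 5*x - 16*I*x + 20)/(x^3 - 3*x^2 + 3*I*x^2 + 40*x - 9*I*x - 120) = (x^2 + x*(4 + I) + 4*I)/(x^2 + x*(-3 + 8*I) - 24*I)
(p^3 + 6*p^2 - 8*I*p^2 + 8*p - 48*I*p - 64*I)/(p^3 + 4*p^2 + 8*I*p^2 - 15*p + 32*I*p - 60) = (p^2 + p*(2 - 8*I) - 16*I)/(p^2 + 8*I*p - 15)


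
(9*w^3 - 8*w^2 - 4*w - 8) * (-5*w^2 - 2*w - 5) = -45*w^5 + 22*w^4 - 9*w^3 + 88*w^2 + 36*w + 40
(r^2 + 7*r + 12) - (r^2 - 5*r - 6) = 12*r + 18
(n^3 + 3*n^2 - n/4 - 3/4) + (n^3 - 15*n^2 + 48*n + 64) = 2*n^3 - 12*n^2 + 191*n/4 + 253/4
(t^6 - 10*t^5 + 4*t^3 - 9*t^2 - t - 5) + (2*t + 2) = t^6 - 10*t^5 + 4*t^3 - 9*t^2 + t - 3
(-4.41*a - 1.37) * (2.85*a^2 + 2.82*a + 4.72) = -12.5685*a^3 - 16.3407*a^2 - 24.6786*a - 6.4664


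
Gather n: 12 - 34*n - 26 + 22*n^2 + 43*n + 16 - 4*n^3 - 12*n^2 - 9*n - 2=-4*n^3 + 10*n^2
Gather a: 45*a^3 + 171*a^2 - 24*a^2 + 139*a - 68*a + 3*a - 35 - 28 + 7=45*a^3 + 147*a^2 + 74*a - 56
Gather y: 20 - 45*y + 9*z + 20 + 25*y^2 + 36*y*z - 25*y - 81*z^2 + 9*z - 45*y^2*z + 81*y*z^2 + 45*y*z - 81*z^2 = y^2*(25 - 45*z) + y*(81*z^2 + 81*z - 70) - 162*z^2 + 18*z + 40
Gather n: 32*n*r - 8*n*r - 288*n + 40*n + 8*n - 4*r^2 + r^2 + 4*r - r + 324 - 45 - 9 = n*(24*r - 240) - 3*r^2 + 3*r + 270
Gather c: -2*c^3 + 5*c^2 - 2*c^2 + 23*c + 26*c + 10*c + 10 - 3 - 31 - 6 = -2*c^3 + 3*c^2 + 59*c - 30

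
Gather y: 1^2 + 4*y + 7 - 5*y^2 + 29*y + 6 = -5*y^2 + 33*y + 14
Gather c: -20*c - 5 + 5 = -20*c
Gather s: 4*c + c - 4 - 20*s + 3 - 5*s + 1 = 5*c - 25*s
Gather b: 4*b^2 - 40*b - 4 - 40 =4*b^2 - 40*b - 44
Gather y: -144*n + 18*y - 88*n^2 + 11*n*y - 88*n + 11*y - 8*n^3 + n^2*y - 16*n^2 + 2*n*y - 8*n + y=-8*n^3 - 104*n^2 - 240*n + y*(n^2 + 13*n + 30)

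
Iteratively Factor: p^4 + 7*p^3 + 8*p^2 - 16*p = (p - 1)*(p^3 + 8*p^2 + 16*p) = p*(p - 1)*(p^2 + 8*p + 16) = p*(p - 1)*(p + 4)*(p + 4)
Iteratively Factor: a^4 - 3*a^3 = (a)*(a^3 - 3*a^2) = a*(a - 3)*(a^2) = a^2*(a - 3)*(a)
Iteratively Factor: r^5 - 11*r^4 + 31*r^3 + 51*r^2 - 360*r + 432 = (r - 3)*(r^4 - 8*r^3 + 7*r^2 + 72*r - 144) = (r - 3)*(r + 3)*(r^3 - 11*r^2 + 40*r - 48) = (r - 3)^2*(r + 3)*(r^2 - 8*r + 16) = (r - 4)*(r - 3)^2*(r + 3)*(r - 4)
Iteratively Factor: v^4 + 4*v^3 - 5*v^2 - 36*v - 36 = (v - 3)*(v^3 + 7*v^2 + 16*v + 12) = (v - 3)*(v + 3)*(v^2 + 4*v + 4) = (v - 3)*(v + 2)*(v + 3)*(v + 2)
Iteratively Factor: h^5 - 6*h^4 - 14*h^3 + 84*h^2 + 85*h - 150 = (h - 5)*(h^4 - h^3 - 19*h^2 - 11*h + 30) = (h - 5)*(h + 2)*(h^3 - 3*h^2 - 13*h + 15) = (h - 5)*(h - 1)*(h + 2)*(h^2 - 2*h - 15) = (h - 5)*(h - 1)*(h + 2)*(h + 3)*(h - 5)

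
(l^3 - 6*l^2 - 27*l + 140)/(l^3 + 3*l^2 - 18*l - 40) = (l - 7)/(l + 2)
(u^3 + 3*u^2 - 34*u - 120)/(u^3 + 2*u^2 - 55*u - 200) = (u^2 - 2*u - 24)/(u^2 - 3*u - 40)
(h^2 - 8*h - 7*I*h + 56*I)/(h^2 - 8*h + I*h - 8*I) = (h - 7*I)/(h + I)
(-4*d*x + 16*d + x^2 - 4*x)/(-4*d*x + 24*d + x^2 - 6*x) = (x - 4)/(x - 6)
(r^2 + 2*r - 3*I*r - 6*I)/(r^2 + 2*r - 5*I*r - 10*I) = (r - 3*I)/(r - 5*I)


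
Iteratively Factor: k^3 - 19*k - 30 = (k - 5)*(k^2 + 5*k + 6) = (k - 5)*(k + 2)*(k + 3)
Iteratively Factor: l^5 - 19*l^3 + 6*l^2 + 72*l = (l - 3)*(l^4 + 3*l^3 - 10*l^2 - 24*l) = (l - 3)*(l + 2)*(l^3 + l^2 - 12*l) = l*(l - 3)*(l + 2)*(l^2 + l - 12) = l*(l - 3)^2*(l + 2)*(l + 4)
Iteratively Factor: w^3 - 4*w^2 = (w - 4)*(w^2) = w*(w - 4)*(w)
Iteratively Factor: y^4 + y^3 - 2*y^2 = (y)*(y^3 + y^2 - 2*y) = y*(y + 2)*(y^2 - y) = y^2*(y + 2)*(y - 1)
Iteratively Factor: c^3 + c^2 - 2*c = (c - 1)*(c^2 + 2*c) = c*(c - 1)*(c + 2)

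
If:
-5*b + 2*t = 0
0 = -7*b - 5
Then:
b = -5/7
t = -25/14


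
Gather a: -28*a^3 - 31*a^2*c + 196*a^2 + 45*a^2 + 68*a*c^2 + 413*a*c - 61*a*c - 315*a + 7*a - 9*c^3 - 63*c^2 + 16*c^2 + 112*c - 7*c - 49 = -28*a^3 + a^2*(241 - 31*c) + a*(68*c^2 + 352*c - 308) - 9*c^3 - 47*c^2 + 105*c - 49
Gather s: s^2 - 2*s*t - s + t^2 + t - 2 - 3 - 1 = s^2 + s*(-2*t - 1) + t^2 + t - 6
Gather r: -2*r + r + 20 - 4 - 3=13 - r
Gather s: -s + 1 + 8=9 - s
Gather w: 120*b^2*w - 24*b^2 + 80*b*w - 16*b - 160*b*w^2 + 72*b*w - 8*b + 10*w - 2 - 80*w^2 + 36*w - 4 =-24*b^2 - 24*b + w^2*(-160*b - 80) + w*(120*b^2 + 152*b + 46) - 6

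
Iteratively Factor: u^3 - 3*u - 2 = (u - 2)*(u^2 + 2*u + 1) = (u - 2)*(u + 1)*(u + 1)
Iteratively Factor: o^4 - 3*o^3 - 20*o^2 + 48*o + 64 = (o - 4)*(o^3 + o^2 - 16*o - 16) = (o - 4)^2*(o^2 + 5*o + 4) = (o - 4)^2*(o + 4)*(o + 1)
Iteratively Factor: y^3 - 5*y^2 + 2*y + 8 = (y + 1)*(y^2 - 6*y + 8) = (y - 2)*(y + 1)*(y - 4)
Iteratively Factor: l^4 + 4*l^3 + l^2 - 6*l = (l + 3)*(l^3 + l^2 - 2*l) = l*(l + 3)*(l^2 + l - 2) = l*(l + 2)*(l + 3)*(l - 1)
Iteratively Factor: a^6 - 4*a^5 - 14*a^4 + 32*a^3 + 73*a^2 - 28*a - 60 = (a - 3)*(a^5 - a^4 - 17*a^3 - 19*a^2 + 16*a + 20) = (a - 3)*(a - 1)*(a^4 - 17*a^2 - 36*a - 20) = (a - 3)*(a - 1)*(a + 2)*(a^3 - 2*a^2 - 13*a - 10) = (a - 3)*(a - 1)*(a + 1)*(a + 2)*(a^2 - 3*a - 10) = (a - 3)*(a - 1)*(a + 1)*(a + 2)^2*(a - 5)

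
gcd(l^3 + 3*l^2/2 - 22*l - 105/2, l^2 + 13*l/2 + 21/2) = l^2 + 13*l/2 + 21/2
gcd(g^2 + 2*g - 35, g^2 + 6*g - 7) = g + 7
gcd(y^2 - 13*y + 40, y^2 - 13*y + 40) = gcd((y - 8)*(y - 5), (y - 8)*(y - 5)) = y^2 - 13*y + 40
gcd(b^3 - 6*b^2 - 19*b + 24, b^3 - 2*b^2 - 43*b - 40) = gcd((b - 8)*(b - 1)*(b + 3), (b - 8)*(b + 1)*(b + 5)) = b - 8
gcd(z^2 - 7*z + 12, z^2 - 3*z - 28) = 1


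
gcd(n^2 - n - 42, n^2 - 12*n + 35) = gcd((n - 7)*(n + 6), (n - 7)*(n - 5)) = n - 7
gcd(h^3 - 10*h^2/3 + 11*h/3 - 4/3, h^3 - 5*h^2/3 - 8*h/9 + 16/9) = h - 4/3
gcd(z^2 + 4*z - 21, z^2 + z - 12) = z - 3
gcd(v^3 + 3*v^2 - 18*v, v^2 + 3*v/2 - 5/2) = 1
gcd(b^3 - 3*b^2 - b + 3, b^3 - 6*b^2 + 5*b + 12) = b^2 - 2*b - 3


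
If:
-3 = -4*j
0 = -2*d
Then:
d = 0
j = 3/4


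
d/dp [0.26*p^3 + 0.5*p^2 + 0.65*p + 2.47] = 0.78*p^2 + 1.0*p + 0.65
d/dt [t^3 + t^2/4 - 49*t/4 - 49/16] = 3*t^2 + t/2 - 49/4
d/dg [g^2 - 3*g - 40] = 2*g - 3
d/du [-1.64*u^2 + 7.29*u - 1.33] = 7.29 - 3.28*u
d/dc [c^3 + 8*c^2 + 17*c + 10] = 3*c^2 + 16*c + 17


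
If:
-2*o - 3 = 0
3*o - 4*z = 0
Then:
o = -3/2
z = -9/8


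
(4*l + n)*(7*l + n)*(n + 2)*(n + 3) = 28*l^2*n^2 + 140*l^2*n + 168*l^2 + 11*l*n^3 + 55*l*n^2 + 66*l*n + n^4 + 5*n^3 + 6*n^2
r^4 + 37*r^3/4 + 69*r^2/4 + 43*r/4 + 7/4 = (r + 1/4)*(r + 1)^2*(r + 7)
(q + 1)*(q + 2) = q^2 + 3*q + 2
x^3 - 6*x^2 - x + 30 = (x - 5)*(x - 3)*(x + 2)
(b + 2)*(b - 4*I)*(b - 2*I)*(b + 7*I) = b^4 + 2*b^3 + I*b^3 + 34*b^2 + 2*I*b^2 + 68*b - 56*I*b - 112*I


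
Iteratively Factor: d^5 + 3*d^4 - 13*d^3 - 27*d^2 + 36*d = (d - 3)*(d^4 + 6*d^3 + 5*d^2 - 12*d) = (d - 3)*(d + 4)*(d^3 + 2*d^2 - 3*d) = (d - 3)*(d - 1)*(d + 4)*(d^2 + 3*d) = d*(d - 3)*(d - 1)*(d + 4)*(d + 3)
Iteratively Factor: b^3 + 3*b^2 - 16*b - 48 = (b + 4)*(b^2 - b - 12) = (b + 3)*(b + 4)*(b - 4)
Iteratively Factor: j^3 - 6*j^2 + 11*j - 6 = (j - 3)*(j^2 - 3*j + 2) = (j - 3)*(j - 2)*(j - 1)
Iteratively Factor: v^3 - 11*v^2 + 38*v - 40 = (v - 5)*(v^2 - 6*v + 8) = (v - 5)*(v - 4)*(v - 2)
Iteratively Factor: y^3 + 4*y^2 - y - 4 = (y + 4)*(y^2 - 1) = (y + 1)*(y + 4)*(y - 1)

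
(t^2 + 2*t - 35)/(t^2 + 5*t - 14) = (t - 5)/(t - 2)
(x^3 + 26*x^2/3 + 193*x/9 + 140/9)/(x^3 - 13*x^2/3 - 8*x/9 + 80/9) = (3*x^2 + 22*x + 35)/(3*x^2 - 17*x + 20)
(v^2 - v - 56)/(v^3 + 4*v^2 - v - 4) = (v^2 - v - 56)/(v^3 + 4*v^2 - v - 4)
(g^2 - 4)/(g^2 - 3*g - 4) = (4 - g^2)/(-g^2 + 3*g + 4)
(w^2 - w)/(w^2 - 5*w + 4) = w/(w - 4)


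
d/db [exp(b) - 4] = exp(b)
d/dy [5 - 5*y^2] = -10*y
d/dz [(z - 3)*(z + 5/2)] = 2*z - 1/2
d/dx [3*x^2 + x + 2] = 6*x + 1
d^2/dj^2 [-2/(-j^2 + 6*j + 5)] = 4*(j^2 - 6*j - 4*(j - 3)^2 - 5)/(-j^2 + 6*j + 5)^3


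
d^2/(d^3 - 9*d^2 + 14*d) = d/(d^2 - 9*d + 14)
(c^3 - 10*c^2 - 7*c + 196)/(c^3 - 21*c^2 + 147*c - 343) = (c + 4)/(c - 7)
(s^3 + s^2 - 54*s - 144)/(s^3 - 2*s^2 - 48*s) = (s + 3)/s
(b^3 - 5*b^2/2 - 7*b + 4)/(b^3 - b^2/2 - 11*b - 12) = (2*b - 1)/(2*b + 3)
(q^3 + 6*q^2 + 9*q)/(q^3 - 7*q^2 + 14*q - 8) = q*(q^2 + 6*q + 9)/(q^3 - 7*q^2 + 14*q - 8)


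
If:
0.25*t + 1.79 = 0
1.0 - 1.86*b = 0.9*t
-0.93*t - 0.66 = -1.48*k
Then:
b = 4.00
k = -4.05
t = -7.16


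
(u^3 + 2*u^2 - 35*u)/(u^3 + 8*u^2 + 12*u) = (u^2 + 2*u - 35)/(u^2 + 8*u + 12)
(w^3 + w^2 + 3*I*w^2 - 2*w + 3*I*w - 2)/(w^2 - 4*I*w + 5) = (w^2 + w*(1 + 2*I) + 2*I)/(w - 5*I)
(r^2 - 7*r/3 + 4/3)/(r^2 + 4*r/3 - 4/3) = (3*r^2 - 7*r + 4)/(3*r^2 + 4*r - 4)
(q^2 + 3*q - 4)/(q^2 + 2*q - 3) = (q + 4)/(q + 3)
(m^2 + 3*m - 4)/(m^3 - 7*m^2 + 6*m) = (m + 4)/(m*(m - 6))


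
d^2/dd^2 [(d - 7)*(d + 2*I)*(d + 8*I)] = 6*d - 14 + 20*I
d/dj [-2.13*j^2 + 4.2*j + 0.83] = 4.2 - 4.26*j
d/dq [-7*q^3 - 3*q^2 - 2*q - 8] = -21*q^2 - 6*q - 2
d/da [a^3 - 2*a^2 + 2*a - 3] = 3*a^2 - 4*a + 2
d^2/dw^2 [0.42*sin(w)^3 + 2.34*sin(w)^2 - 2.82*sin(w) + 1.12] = 2.505*sin(w) + 0.945*sin(3*w) + 4.68*cos(2*w)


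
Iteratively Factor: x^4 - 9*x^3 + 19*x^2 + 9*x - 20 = (x + 1)*(x^3 - 10*x^2 + 29*x - 20) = (x - 4)*(x + 1)*(x^2 - 6*x + 5) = (x - 5)*(x - 4)*(x + 1)*(x - 1)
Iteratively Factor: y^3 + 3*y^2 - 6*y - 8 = (y - 2)*(y^2 + 5*y + 4) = (y - 2)*(y + 4)*(y + 1)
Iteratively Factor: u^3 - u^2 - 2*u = (u - 2)*(u^2 + u) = u*(u - 2)*(u + 1)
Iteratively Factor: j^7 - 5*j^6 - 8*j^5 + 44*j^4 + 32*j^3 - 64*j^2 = (j + 2)*(j^6 - 7*j^5 + 6*j^4 + 32*j^3 - 32*j^2) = (j - 4)*(j + 2)*(j^5 - 3*j^4 - 6*j^3 + 8*j^2) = (j - 4)*(j - 1)*(j + 2)*(j^4 - 2*j^3 - 8*j^2) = j*(j - 4)*(j - 1)*(j + 2)*(j^3 - 2*j^2 - 8*j) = j^2*(j - 4)*(j - 1)*(j + 2)*(j^2 - 2*j - 8) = j^2*(j - 4)^2*(j - 1)*(j + 2)*(j + 2)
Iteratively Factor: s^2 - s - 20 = (s - 5)*(s + 4)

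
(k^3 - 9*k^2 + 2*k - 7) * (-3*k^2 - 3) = -3*k^5 + 27*k^4 - 9*k^3 + 48*k^2 - 6*k + 21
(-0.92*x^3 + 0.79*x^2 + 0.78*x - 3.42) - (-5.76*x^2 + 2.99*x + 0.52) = -0.92*x^3 + 6.55*x^2 - 2.21*x - 3.94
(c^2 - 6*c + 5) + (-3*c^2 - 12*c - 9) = -2*c^2 - 18*c - 4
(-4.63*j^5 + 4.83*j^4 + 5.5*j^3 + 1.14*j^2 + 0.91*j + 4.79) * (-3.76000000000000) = 17.4088*j^5 - 18.1608*j^4 - 20.68*j^3 - 4.2864*j^2 - 3.4216*j - 18.0104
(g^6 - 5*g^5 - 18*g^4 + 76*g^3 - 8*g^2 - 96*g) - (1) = g^6 - 5*g^5 - 18*g^4 + 76*g^3 - 8*g^2 - 96*g - 1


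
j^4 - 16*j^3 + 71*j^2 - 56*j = j*(j - 8)*(j - 7)*(j - 1)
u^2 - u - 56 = (u - 8)*(u + 7)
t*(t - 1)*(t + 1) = t^3 - t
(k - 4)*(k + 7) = k^2 + 3*k - 28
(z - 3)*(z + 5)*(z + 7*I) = z^3 + 2*z^2 + 7*I*z^2 - 15*z + 14*I*z - 105*I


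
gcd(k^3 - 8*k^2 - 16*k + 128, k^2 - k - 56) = k - 8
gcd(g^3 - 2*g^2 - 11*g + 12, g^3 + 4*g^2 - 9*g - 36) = g + 3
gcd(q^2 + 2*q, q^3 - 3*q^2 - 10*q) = q^2 + 2*q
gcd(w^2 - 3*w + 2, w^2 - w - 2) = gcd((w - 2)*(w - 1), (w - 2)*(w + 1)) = w - 2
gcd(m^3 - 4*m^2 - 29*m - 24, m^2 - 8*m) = m - 8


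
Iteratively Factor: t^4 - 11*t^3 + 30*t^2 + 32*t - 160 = (t + 2)*(t^3 - 13*t^2 + 56*t - 80) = (t - 4)*(t + 2)*(t^2 - 9*t + 20) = (t - 5)*(t - 4)*(t + 2)*(t - 4)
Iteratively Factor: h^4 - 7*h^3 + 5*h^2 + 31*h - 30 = (h - 3)*(h^3 - 4*h^2 - 7*h + 10) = (h - 5)*(h - 3)*(h^2 + h - 2) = (h - 5)*(h - 3)*(h + 2)*(h - 1)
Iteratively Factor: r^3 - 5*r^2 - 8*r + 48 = (r + 3)*(r^2 - 8*r + 16) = (r - 4)*(r + 3)*(r - 4)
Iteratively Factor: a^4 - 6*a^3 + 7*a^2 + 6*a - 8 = (a - 4)*(a^3 - 2*a^2 - a + 2) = (a - 4)*(a - 1)*(a^2 - a - 2) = (a - 4)*(a - 2)*(a - 1)*(a + 1)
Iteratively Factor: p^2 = (p)*(p)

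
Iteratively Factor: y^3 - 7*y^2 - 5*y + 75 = (y - 5)*(y^2 - 2*y - 15) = (y - 5)*(y + 3)*(y - 5)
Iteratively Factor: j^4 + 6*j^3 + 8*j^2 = (j + 2)*(j^3 + 4*j^2) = (j + 2)*(j + 4)*(j^2) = j*(j + 2)*(j + 4)*(j)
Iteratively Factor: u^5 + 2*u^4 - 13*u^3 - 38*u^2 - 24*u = (u + 1)*(u^4 + u^3 - 14*u^2 - 24*u) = u*(u + 1)*(u^3 + u^2 - 14*u - 24) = u*(u + 1)*(u + 3)*(u^2 - 2*u - 8) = u*(u + 1)*(u + 2)*(u + 3)*(u - 4)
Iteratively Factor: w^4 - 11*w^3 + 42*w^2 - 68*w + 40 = (w - 2)*(w^3 - 9*w^2 + 24*w - 20) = (w - 2)^2*(w^2 - 7*w + 10) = (w - 5)*(w - 2)^2*(w - 2)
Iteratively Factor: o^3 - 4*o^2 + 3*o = (o - 1)*(o^2 - 3*o) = o*(o - 1)*(o - 3)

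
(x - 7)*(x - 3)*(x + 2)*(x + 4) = x^4 - 4*x^3 - 31*x^2 + 46*x + 168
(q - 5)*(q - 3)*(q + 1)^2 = q^4 - 6*q^3 + 22*q + 15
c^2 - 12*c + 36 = (c - 6)^2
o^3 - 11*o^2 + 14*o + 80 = (o - 8)*(o - 5)*(o + 2)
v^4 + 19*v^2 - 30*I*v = v*(v - 3*I)*(v - 2*I)*(v + 5*I)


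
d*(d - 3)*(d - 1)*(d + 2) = d^4 - 2*d^3 - 5*d^2 + 6*d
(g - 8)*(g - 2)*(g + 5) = g^3 - 5*g^2 - 34*g + 80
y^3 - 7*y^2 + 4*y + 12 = (y - 6)*(y - 2)*(y + 1)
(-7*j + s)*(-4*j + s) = 28*j^2 - 11*j*s + s^2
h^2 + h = h*(h + 1)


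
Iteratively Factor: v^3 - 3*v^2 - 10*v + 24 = (v - 4)*(v^2 + v - 6) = (v - 4)*(v + 3)*(v - 2)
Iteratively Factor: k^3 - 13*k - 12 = (k + 1)*(k^2 - k - 12) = (k - 4)*(k + 1)*(k + 3)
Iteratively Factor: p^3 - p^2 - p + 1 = (p - 1)*(p^2 - 1) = (p - 1)*(p + 1)*(p - 1)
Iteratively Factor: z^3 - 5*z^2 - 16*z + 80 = (z - 4)*(z^2 - z - 20) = (z - 5)*(z - 4)*(z + 4)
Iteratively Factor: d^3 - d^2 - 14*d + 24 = (d - 3)*(d^2 + 2*d - 8) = (d - 3)*(d + 4)*(d - 2)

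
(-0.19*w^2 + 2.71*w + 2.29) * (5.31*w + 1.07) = -1.0089*w^3 + 14.1868*w^2 + 15.0596*w + 2.4503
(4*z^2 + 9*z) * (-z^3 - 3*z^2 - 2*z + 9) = -4*z^5 - 21*z^4 - 35*z^3 + 18*z^2 + 81*z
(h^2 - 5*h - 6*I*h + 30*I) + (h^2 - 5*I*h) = 2*h^2 - 5*h - 11*I*h + 30*I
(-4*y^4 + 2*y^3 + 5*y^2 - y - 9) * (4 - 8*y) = 32*y^5 - 32*y^4 - 32*y^3 + 28*y^2 + 68*y - 36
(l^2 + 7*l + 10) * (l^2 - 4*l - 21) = l^4 + 3*l^3 - 39*l^2 - 187*l - 210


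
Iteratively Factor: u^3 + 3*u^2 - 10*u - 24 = (u + 4)*(u^2 - u - 6) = (u + 2)*(u + 4)*(u - 3)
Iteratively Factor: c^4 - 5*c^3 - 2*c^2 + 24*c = (c + 2)*(c^3 - 7*c^2 + 12*c) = c*(c + 2)*(c^2 - 7*c + 12) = c*(c - 4)*(c + 2)*(c - 3)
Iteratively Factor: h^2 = (h)*(h)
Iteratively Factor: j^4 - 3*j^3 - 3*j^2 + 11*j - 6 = (j + 2)*(j^3 - 5*j^2 + 7*j - 3) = (j - 1)*(j + 2)*(j^2 - 4*j + 3) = (j - 1)^2*(j + 2)*(j - 3)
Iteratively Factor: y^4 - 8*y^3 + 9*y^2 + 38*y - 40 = (y + 2)*(y^3 - 10*y^2 + 29*y - 20) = (y - 5)*(y + 2)*(y^2 - 5*y + 4) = (y - 5)*(y - 1)*(y + 2)*(y - 4)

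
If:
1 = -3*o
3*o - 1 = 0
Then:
No Solution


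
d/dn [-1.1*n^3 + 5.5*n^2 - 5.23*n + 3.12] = -3.3*n^2 + 11.0*n - 5.23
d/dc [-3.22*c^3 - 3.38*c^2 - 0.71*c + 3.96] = -9.66*c^2 - 6.76*c - 0.71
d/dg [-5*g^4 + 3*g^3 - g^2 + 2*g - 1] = -20*g^3 + 9*g^2 - 2*g + 2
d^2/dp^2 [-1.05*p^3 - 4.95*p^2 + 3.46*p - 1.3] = -6.3*p - 9.9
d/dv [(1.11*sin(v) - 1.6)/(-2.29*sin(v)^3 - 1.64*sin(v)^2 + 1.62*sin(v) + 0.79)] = (5.0838*sin(v)^3 - 9.1716*sin(v)^2 - 5.248*sin(v) + 3.4689)*cos(v)/(5.2441*sin(v)^6 + 7.5112*sin(v)^5 - 4.73*sin(v)^4 - 8.9318*sin(v)^3 + 0.0332000000000003*sin(v)^2 + 2.5596*sin(v) + 0.6241)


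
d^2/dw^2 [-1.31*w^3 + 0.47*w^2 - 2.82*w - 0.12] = 0.94 - 7.86*w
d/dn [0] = 0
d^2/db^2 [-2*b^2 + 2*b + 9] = -4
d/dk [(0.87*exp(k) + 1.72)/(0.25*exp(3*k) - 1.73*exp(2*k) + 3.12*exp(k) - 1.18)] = (-0.435*exp(3*k) + 0.2151*exp(2*k) + 5.9512*exp(k) - 6.393)*exp(k)/(0.0625*exp(6*k) - 0.865*exp(5*k) + 4.5529*exp(4*k) - 11.3852*exp(3*k) + 13.8172*exp(2*k) - 7.3632*exp(k) + 1.3924)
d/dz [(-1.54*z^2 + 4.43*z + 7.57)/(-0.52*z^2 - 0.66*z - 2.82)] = (3.32*z^2 + 16.5584*z - 7.4964)/(0.2704*z^4 + 0.6864*z^3 + 3.3684*z^2 + 3.7224*z + 7.9524)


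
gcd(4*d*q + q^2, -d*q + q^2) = q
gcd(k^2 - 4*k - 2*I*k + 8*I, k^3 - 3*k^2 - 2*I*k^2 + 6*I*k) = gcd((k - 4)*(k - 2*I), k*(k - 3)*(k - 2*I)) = k - 2*I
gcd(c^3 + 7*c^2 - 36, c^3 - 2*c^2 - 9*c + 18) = c^2 + c - 6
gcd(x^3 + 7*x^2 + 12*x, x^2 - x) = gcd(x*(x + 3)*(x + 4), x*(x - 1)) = x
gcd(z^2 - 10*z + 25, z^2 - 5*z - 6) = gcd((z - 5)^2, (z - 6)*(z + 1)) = 1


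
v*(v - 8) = v^2 - 8*v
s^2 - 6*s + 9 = (s - 3)^2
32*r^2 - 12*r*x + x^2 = (-8*r + x)*(-4*r + x)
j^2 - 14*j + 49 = (j - 7)^2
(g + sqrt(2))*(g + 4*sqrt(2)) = g^2 + 5*sqrt(2)*g + 8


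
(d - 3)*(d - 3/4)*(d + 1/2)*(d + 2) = d^4 - 5*d^3/4 - 49*d^2/8 + 15*d/8 + 9/4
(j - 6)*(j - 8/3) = j^2 - 26*j/3 + 16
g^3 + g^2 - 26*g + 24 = (g - 4)*(g - 1)*(g + 6)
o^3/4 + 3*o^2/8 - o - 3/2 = (o/4 + 1/2)*(o - 2)*(o + 3/2)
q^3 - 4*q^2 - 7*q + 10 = (q - 5)*(q - 1)*(q + 2)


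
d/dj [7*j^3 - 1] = 21*j^2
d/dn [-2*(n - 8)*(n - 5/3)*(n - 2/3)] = -6*n^2 + 124*n/3 - 356/9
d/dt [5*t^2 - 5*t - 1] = 10*t - 5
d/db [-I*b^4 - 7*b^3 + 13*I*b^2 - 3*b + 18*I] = -4*I*b^3 - 21*b^2 + 26*I*b - 3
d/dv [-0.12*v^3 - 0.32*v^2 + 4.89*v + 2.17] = -0.36*v^2 - 0.64*v + 4.89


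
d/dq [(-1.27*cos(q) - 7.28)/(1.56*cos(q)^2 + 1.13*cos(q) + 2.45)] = (1.9812*sin(q)^2 - 22.7136*cos(q) - 7.0961)*sin(q)/(1.56*cos(q)^2 + 1.13*cos(q) + 2.45)^2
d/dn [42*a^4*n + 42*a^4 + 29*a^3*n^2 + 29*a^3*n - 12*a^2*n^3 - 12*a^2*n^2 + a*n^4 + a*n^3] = a*(42*a^3 + 58*a^2*n + 29*a^2 - 36*a*n^2 - 24*a*n + 4*n^3 + 3*n^2)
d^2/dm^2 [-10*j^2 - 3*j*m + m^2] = 2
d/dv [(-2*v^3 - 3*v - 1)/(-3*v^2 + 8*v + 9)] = (6*v^4 - 32*v^3 - 63*v^2 - 6*v - 19)/(9*v^4 - 48*v^3 + 10*v^2 + 144*v + 81)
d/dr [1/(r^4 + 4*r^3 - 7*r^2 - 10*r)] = 2*(-2*r^3 - 6*r^2 + 7*r + 5)/(r^2*(r^3 + 4*r^2 - 7*r - 10)^2)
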